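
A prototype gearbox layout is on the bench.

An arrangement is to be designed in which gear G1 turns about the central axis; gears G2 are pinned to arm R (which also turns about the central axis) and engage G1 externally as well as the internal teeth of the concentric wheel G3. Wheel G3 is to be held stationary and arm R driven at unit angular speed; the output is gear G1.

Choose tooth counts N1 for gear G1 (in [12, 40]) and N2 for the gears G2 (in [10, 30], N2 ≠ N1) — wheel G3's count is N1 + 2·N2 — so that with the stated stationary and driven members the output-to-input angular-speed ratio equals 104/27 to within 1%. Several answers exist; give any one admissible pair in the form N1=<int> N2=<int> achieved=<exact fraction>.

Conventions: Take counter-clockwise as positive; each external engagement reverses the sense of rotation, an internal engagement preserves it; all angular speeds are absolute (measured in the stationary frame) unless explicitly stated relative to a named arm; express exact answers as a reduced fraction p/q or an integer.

N1=27 N2=25 achieved=104/27

planetary set to be sized for 104/27 (Willis relation)
Willis with ω_ring = 0: ω_sun/ω_arm = (N1+N3)/N1; set equal to 104/27  ⇒  N3/N1 = 104/27 − 1 = 77/27
N3 = N1 + 2·N2  ⇒  N2/N1 = (N3/N1 − 1)/2 = (77/27 − 1)/2 = 25/27
smallest multiple with N1 ≥ 12 and N2 ≥ 10: k = 1  ⇒  N1 = 1·27 = 27, N2 = 1·25 = 25 (N1 ≤ 40, N2 ≤ 30, N2 ≠ N1 ✓), N3 = 27 + 2·25 = 77
check: (N1+N3)/N1 with N1 = 27, N3 = 77 gives 104/27; |achieved − target| = 0 ≤ 26/675 ✓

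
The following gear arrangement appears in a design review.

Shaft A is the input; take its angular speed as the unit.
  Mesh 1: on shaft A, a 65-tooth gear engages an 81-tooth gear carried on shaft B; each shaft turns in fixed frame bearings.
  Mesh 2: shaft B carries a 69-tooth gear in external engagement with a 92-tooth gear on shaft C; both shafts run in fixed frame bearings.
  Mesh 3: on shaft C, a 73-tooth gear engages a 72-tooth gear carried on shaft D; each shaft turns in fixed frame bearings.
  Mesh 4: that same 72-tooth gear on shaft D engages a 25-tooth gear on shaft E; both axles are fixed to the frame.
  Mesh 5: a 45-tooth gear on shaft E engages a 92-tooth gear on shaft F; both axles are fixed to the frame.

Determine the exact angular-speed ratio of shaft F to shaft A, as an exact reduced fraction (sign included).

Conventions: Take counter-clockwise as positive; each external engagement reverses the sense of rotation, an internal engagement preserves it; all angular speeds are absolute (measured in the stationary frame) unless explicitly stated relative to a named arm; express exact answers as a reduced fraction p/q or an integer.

class = fixed-axis compound train [5 meshes; 5 ratios multiply, 5 sense flips]
mesh 1 [65T→81T]: running ratio 65/81, sense −
mesh 2 [69T→92T]: running ratio 65/108, sense +
mesh 3 [73T→72T]: running ratio 4745/7776, sense −
mesh 4 [72T→25T]: running ratio 949/540, sense +
mesh 5 [45T→92T]: running ratio 949/1104, sense −
ω_out/ω_in = -949/1104

-949/1104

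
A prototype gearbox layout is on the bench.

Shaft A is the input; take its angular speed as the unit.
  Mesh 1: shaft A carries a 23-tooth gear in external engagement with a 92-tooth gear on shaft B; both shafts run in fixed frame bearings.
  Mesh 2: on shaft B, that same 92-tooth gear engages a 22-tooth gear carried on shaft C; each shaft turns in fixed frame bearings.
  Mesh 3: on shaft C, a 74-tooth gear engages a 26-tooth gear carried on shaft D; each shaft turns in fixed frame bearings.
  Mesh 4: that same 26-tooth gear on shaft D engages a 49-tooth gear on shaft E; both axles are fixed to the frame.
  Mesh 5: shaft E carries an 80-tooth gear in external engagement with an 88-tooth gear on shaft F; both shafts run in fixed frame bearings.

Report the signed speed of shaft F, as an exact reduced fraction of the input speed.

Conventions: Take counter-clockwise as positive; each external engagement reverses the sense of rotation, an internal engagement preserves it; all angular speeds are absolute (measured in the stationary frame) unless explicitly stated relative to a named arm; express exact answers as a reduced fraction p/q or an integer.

5-mesh fixed-axis compound train (all bearings frame-fixed)
mesh 1 [23T→92T]: |ω|/ω_in = 1×23/92 = 1/4, sense flips to −
mesh 2 [92T→22T]: |ω|/ω_in = (1/4)×92/22 = 23/22, sense flips to +
mesh 3 [74T→26T]: |ω|/ω_in = (23/22)×74/26 = 851/286, sense flips to −
mesh 4 [26T→49T]: |ω|/ω_in = (851/286)×26/49 = 851/539, sense flips to +
mesh 5 [80T→88T]: |ω|/ω_in = (851/539)×80/88 = 8510/5929, sense flips to −
signed output speed (× input speed) = -8510/5929

-8510/5929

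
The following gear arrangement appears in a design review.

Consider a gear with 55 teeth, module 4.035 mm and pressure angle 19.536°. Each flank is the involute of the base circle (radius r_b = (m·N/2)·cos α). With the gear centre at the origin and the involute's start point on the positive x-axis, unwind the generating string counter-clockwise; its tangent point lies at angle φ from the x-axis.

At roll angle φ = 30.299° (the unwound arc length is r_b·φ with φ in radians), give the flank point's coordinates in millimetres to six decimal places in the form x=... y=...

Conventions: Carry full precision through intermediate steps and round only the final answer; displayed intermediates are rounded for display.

recognized (one wheel, involute flank): single-mesh tooth geometry, m = 4.035, N = 55
pitch radius r_p = m·N/2 = 4.035·55/2 = 110.962500
base radius r_b = r_p·cos α = 110.962500·cos 19.536° = 104.574563
roll angle φ = 30.299° = 0.52881731 rad
x = r_b·(cos φ + φ·sin φ) = 118.190101
y = r_b·(sin φ − φ·cos φ) = 5.012195

x=118.190101 y=5.012195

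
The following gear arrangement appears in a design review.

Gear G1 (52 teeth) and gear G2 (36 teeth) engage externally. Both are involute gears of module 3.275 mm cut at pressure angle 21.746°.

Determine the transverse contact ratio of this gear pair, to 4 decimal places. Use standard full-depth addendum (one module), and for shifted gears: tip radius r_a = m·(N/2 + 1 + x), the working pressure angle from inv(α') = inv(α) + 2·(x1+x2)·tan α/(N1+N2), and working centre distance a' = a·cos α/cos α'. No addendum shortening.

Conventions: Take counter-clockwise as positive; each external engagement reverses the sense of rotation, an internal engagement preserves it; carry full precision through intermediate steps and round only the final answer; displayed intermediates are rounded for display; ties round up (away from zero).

1.6446

class = single-mesh tooth geometry [involute pair 52T × 36T, m = 3.275]
base radii: r_b1 = 79.090336, r_b2 = 54.754848
tip radii: r_a1 = 88.425000, r_a2 = 62.225000
no profile shift: α' = α, a' = a
action lengths: √(r_a1²−r_b1²) = 39.543639, √(r_a2²−r_b2²) = 29.561076
base pitch p_b = π·m·cos α = 9.556524
CR = (39.543639 + 29.561076 − 144.100000·sin 21.74600°)/9.556524 = 1.644608
contact ratio ≈ 1.6446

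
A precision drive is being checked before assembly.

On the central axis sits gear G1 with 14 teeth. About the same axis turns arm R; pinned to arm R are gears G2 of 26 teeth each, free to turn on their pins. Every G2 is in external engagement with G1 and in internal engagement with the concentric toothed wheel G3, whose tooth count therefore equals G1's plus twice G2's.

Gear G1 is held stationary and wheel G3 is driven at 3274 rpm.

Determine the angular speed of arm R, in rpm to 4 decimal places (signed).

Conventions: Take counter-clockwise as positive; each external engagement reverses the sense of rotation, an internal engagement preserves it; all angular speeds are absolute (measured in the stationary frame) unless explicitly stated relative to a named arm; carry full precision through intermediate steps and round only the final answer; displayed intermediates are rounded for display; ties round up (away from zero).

+2701.0500 rpm

planetary set (14T centre, 26T on arm, 66T internal) — Willis relation
normalise by the input: solve with ω_ring = 1, then scale by 3274 rpm
ring teeth: 14 + 2·26 = 66
14(ω_sun−ω_arm) = −66(ω_ring−ω_arm),  ω_sun = 0, ω_ring = 1
14(0−ω_arm) = −66(1−ω_arm)  ⇒  80·ω_arm = 66  ⇒  ω_arm = 33/40
scale: ω_arm = 33/40 × 3274 rpm = +2701.0500 rpm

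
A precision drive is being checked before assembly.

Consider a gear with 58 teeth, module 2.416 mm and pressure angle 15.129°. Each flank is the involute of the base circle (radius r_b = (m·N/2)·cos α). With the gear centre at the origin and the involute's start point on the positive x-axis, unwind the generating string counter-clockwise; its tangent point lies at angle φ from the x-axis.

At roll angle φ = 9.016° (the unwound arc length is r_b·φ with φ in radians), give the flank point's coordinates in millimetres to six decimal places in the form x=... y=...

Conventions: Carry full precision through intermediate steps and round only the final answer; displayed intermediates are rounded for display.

x=68.467841 y=0.087630

recognized (one wheel, involute flank): single-mesh tooth geometry, m = 2.416, N = 58
pitch radius r_p = m·N/2 = 2.416·58/2 = 70.064000
base radius r_b = r_p·cos α = 70.064000·cos 15.129° = 67.635628
roll angle φ = 9.016° = 0.15735889 rad
x = r_b·(cos φ + φ·sin φ) = 68.467841
y = r_b·(sin φ − φ·cos φ) = 0.087630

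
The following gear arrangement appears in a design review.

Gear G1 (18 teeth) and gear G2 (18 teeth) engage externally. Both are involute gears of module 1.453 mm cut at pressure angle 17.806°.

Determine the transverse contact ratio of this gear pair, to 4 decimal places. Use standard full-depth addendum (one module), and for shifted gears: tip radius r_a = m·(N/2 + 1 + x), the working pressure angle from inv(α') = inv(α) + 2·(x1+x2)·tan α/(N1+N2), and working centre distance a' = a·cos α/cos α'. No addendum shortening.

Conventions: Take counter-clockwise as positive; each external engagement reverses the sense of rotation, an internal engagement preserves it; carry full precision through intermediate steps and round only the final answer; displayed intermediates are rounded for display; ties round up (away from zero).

1.6067

recognized (one external pair, fixed centres): single-mesh tooth geometry, m = 1.453, N1 = 18, N2 = 18
base radii: r_b1 = 12.450577, r_b2 = 12.450577
tip radii: r_a1 = 14.530000, r_a2 = 14.530000
no profile shift: α' = α, a' = a
action lengths: √(r_a1²−r_b1²) = 7.490262, √(r_a2²−r_b2²) = 7.490262
base pitch p_b = π·m·cos α = 4.346071
CR = (7.490262 + 7.490262 − 26.154000·sin 17.80600°)/4.346071 = 1.606683
contact ratio ≈ 1.6067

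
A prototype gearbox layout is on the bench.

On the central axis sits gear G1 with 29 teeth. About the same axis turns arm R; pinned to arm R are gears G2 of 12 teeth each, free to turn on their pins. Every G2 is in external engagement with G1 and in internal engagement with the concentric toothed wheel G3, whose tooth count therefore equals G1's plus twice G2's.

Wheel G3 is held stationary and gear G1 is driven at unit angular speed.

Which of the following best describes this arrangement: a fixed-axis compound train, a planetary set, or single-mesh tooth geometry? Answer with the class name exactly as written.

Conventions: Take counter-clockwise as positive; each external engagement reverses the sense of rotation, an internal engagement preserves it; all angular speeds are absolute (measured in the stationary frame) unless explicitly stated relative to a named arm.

class = planetary set [G3 = 29+2·12 = 53; Willis about the carrier]
classification: planetary set

planetary set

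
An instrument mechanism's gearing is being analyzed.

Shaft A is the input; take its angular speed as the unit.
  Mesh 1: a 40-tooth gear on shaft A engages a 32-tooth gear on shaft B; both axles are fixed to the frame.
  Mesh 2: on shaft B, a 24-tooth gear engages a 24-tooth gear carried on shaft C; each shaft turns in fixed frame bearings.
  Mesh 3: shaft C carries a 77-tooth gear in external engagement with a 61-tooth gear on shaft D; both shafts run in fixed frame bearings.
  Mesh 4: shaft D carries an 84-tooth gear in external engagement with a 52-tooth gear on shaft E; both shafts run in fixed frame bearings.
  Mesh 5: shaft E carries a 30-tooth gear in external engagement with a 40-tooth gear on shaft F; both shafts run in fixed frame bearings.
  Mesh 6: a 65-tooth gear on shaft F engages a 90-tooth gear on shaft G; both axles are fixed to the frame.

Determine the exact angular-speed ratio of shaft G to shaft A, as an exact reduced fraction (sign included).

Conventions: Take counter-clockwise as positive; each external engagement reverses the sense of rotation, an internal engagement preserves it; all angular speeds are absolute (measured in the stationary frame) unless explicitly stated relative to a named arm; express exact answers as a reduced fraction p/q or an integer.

class = fixed-axis compound train [6 meshes; 6 ratios multiply, 6 sense flips]
mesh 1 [40T→32T]: running ratio 5/4, sense −
mesh 2 [24T→24T]: running ratio 5/4, sense +
mesh 3 [77T→61T]: running ratio 385/244, sense −
mesh 4 [84T→52T]: running ratio 8085/3172, sense +
mesh 5 [30T→40T]: running ratio 24255/12688, sense −
mesh 6 [65T→90T]: running ratio 2695/1952, sense +
ω_out/ω_in = 2695/1952

2695/1952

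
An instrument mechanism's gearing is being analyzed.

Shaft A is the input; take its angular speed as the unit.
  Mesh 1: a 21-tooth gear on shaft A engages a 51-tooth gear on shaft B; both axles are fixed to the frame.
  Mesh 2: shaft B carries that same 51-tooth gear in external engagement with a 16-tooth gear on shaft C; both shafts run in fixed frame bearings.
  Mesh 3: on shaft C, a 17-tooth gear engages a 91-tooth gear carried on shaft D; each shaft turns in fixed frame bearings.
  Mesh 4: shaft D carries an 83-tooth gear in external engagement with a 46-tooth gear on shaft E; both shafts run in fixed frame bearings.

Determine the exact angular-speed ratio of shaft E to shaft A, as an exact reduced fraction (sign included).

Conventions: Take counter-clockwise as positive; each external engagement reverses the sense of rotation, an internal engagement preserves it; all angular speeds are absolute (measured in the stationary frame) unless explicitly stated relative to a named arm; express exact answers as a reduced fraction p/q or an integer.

class = fixed-axis compound train [4 meshes; 4 ratios multiply, 4 sense flips]
mesh 1 [21T→51T]: running ratio 7/17, sense −
mesh 2 [51T→16T]: running ratio 21/16, sense +
mesh 3 [17T→91T]: running ratio 51/208, sense −
mesh 4 [83T→46T]: running ratio 4233/9568, sense +
ω_out/ω_in = 4233/9568

4233/9568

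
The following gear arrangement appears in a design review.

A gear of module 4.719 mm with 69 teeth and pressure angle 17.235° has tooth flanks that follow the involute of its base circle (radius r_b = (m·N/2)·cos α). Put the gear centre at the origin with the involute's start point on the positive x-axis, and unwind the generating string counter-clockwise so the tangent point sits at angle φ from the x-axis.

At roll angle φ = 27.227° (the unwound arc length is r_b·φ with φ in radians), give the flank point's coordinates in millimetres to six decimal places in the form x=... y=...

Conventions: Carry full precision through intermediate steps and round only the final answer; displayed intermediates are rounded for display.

topology: single-mesh involute geometry — m = 4.719, N = 69
pitch radius r_p = m·N/2 = 4.719·69/2 = 162.805500
base radius r_b = r_p·cos α = 162.805500·cos 17.235° = 155.495134
roll angle φ = 27.227° = 0.47520080 rad
x = r_b·(cos φ + φ·sin φ) = 172.072985
y = r_b·(sin φ − φ·cos φ) = 5.437360

x=172.072985 y=5.437360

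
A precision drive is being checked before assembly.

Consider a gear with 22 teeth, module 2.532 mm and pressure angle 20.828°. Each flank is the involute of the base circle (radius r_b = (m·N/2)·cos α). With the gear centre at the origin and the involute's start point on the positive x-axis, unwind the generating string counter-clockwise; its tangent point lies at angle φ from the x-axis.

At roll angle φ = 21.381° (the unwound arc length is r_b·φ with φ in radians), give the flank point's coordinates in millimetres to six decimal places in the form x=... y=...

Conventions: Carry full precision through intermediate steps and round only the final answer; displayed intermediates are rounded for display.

topology: single-mesh involute geometry — m = 2.532, N = 22
pitch radius r_p = m·N/2 = 2.532·22/2 = 27.852000
base radius r_b = r_p·cos α = 27.852000·cos 20.828° = 26.031928
roll angle φ = 21.381° = 0.37316885 rad
x = r_b·(cos φ + φ·sin φ) = 27.781851
y = r_b·(sin φ − φ·cos φ) = 0.444674

x=27.781851 y=0.444674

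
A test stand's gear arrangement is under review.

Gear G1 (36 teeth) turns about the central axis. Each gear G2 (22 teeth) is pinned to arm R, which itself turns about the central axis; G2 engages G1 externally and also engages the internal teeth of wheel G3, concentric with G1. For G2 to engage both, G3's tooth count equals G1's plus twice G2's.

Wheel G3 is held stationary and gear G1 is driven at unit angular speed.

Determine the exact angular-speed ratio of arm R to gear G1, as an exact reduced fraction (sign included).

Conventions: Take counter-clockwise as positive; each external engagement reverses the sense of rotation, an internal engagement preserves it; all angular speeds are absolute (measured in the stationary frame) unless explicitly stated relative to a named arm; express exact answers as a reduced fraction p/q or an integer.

class = planetary set [G3 = 36+2·22 = 80; Willis about the carrier]
ring teeth: 36 + 2·22 = 80
36(ω_sun−ω_arm) = −80(ω_ring−ω_arm),  ω_ring = 0, ω_sun = 1
36(1−ω_arm) = −80(0−ω_arm)  ⇒  116·ω_arm = 36  ⇒  ω_arm = 9/29
ω_out/ω_in = 9/29

9/29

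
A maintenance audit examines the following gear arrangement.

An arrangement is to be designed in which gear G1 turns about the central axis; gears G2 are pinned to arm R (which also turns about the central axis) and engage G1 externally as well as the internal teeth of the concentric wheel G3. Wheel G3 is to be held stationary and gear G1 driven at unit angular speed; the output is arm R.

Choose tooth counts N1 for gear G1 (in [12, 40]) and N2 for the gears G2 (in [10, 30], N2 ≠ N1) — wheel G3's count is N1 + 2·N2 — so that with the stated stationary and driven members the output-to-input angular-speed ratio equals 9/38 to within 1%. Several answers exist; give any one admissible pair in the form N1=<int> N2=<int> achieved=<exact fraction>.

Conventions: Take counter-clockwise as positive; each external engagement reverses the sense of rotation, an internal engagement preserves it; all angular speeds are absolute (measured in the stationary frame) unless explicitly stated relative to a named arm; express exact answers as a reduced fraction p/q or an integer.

N1=18 N2=20 achieved=9/38

class = planetary set [ratio 9/38 wanted; Willis about the carrier]
Willis with ω_ring = 0: ω_arm/ω_sun = N1/(N1+N3); set equal to 9/38  ⇒  N3/N1 = 1/(9/38) − 1 = 29/9
N3 = N1 + 2·N2  ⇒  N2/N1 = (N3/N1 − 1)/2 = (29/9 − 1)/2 = 10/9
smallest multiple with N1 ≥ 12 and N2 ≥ 10: k = 2  ⇒  N1 = 2·9 = 18, N2 = 2·10 = 20 (N1 ≤ 40, N2 ≤ 30, N2 ≠ N1 ✓), N3 = 18 + 2·20 = 58
check: N1/(N1+N3) with N1 = 18, N3 = 58 gives 9/38; |achieved − target| = 0 ≤ 9/3800 ✓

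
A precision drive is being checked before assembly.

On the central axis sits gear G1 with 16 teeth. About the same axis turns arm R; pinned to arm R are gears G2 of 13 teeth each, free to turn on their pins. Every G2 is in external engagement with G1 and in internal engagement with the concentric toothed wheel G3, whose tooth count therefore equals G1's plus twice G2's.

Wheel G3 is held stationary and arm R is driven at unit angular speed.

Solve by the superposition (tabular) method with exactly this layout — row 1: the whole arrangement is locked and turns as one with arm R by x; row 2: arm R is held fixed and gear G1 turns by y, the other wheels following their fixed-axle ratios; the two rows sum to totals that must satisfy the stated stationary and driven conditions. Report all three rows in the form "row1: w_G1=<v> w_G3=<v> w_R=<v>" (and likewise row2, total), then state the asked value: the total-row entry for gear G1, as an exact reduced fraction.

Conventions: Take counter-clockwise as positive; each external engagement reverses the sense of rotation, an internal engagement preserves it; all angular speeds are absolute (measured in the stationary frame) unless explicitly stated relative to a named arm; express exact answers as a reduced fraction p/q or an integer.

row1: w_G1=1 w_G3=1 w_R=1
row2: w_G1=21/8 w_G3=-1 w_R=0
total: w_G1=29/8 w_G3=0 w_R=1
asked value: 29/8

planetary set (16T centre, 13T on arm, 42T internal) — Willis relation
superposition row 1 [locked train]: every member turns x
superposition row 2 [arm held]: sun y, ring −(16/42)·y, arm 0
boundary: total ω_ring = x − (16/42)·y = 0 and total ω_arm = x = 1  ⇒  y = 21/8, x = 1
row 2 ring = −(16/42)·21/8 = -1
totals (row 1 + row 2): sun 1 + 21/8 = 29/8, ring 1 + (-1) = 0, arm 1 + 0 = 1
asked cell (total, sun) = 29/8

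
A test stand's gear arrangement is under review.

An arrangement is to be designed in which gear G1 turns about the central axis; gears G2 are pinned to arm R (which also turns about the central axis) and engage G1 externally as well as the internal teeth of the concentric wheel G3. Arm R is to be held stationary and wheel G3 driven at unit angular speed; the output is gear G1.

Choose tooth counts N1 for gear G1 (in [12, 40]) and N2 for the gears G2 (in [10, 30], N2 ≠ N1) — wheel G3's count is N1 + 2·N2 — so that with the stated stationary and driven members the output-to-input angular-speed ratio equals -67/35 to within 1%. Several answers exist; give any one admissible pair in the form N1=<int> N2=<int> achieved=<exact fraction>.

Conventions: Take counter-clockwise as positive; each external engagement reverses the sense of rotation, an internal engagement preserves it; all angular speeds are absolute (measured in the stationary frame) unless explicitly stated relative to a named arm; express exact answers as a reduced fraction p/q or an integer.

N1=35 N2=16 achieved=-67/35

class = planetary set [ratio -67/35 wanted; Willis about the carrier]
Willis with ω_arm = 0: ω_sun/ω_ring = −N3/N1; set equal to -67/35  ⇒  N3/N1 = −(-67/35) = 67/35
N3 = N1 + 2·N2  ⇒  N2/N1 = (N3/N1 − 1)/2 = (67/35 − 1)/2 = 16/35
smallest multiple with N1 ≥ 12 and N2 ≥ 10: k = 1  ⇒  N1 = 1·35 = 35, N2 = 1·16 = 16 (N1 ≤ 40, N2 ≤ 30, N2 ≠ N1 ✓), N3 = 35 + 2·16 = 67
check: −N3/N1 with N1 = 35, N3 = 67 gives -67/35; |achieved − target| = 0 ≤ 67/3500 ✓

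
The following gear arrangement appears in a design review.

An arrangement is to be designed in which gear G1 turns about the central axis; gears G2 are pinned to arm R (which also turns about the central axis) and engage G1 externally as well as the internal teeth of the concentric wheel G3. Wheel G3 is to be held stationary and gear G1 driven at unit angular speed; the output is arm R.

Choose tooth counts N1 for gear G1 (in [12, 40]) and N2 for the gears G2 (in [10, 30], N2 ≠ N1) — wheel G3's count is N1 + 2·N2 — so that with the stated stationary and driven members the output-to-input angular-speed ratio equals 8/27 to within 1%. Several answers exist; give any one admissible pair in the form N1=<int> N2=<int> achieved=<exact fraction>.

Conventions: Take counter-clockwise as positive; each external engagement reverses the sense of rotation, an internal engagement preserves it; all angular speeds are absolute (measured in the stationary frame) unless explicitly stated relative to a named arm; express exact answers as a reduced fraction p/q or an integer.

N1=16 N2=11 achieved=8/27

planetary set to be sized for 8/27 (Willis relation)
Willis with ω_ring = 0: ω_arm/ω_sun = N1/(N1+N3); set equal to 8/27  ⇒  N3/N1 = 1/(8/27) − 1 = 19/8
N3 = N1 + 2·N2  ⇒  N2/N1 = (N3/N1 − 1)/2 = (19/8 − 1)/2 = 11/16
smallest multiple with N1 ≥ 12 and N2 ≥ 10: k = 1  ⇒  N1 = 1·16 = 16, N2 = 1·11 = 11 (N1 ≤ 40, N2 ≤ 30, N2 ≠ N1 ✓), N3 = 16 + 2·11 = 38
check: N1/(N1+N3) with N1 = 16, N3 = 38 gives 8/27; |achieved − target| = 0 ≤ 2/675 ✓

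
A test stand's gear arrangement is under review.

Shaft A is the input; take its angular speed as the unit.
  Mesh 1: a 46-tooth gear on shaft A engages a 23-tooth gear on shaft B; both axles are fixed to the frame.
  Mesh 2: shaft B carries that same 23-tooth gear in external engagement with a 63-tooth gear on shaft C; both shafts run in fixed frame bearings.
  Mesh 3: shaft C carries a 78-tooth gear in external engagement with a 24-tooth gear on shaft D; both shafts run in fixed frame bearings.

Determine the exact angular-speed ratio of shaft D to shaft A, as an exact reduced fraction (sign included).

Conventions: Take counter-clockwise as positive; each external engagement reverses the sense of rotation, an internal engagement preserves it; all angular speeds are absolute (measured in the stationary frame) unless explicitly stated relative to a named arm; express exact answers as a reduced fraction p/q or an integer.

-299/126

class = fixed-axis compound train [3 meshes; 3 ratios multiply, 3 sense flips]
mesh 1 [46T→23T]: running ratio 2, sense −
mesh 2 [23T→63T]: running ratio 46/63, sense +
mesh 3 [78T→24T]: running ratio 299/126, sense −
ω_out/ω_in = -299/126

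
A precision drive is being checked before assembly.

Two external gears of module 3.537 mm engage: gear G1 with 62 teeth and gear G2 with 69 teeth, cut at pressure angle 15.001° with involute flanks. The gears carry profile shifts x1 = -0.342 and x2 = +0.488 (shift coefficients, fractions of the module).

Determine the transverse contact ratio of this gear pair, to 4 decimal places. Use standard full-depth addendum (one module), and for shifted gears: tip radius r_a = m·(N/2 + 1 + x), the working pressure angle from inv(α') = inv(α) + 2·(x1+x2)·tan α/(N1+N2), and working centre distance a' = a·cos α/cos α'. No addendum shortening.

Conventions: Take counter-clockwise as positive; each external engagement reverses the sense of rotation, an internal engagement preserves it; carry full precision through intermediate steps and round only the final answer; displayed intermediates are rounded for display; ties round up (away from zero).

2.0970

single-mesh involute tooth geometry (62T engaging 69T at module 3.537)
base radii: r_b1 = 105.910374, r_b2 = 117.867997
tip radii: r_a1 = 111.974346, r_a2 = 127.289556
inv(α') = inv(15.001°) + 2·(-0.342+0.488)·tan α/(62+69) = 0.00674836  ⇒  α' = 15.46254°
a' = a·cos α / cos α' = 231.6735·cos 15.001°/cos 15.46254° = 232.182218
action lengths: √(r_a1²−r_b1²) = 36.348960, √(r_a2²−r_b2²) = 48.060030
base pitch p_b = π·m·cos α = 10.733137
CR = (36.348960 + 48.060030 − 232.182218·sin 15.46254°)/10.733137 = 2.096989
contact ratio ≈ 2.0970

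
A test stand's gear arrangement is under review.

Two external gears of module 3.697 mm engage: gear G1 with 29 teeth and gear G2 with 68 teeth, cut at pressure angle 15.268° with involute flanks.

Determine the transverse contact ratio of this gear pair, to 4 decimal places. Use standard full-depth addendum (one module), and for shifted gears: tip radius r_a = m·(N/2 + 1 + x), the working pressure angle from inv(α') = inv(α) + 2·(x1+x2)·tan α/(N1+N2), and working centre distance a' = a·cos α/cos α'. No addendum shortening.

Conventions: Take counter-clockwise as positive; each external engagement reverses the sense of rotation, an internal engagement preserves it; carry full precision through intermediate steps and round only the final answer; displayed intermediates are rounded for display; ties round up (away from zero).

2.0188

class = single-mesh tooth geometry [involute pair 29T × 68T, m = 3.697]
base radii: r_b1 = 51.714439, r_b2 = 121.261444
tip radii: r_a1 = 57.303500, r_a2 = 129.395000
no profile shift: α' = α, a' = a
action lengths: √(r_a1²−r_b1²) = 24.684162, √(r_a2²−r_b2²) = 45.152278
base pitch p_b = π·m·cos α = 11.204531
CR = (24.684162 + 45.152278 − 179.304500·sin 15.26800°)/11.204531 = 2.018774
contact ratio ≈ 2.0188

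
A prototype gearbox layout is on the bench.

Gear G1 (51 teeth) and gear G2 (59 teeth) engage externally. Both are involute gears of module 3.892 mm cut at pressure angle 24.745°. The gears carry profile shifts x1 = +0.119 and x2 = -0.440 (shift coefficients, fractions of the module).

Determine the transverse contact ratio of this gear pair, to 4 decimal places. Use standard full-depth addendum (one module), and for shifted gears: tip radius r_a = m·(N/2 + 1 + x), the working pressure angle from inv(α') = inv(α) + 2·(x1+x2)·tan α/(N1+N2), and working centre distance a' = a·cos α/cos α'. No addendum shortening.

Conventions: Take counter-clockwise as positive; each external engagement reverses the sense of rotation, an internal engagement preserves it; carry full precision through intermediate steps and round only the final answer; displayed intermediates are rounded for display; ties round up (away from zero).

1.5855

single-mesh involute tooth geometry (51T engaging 59T at module 3.892)
base radii: r_b1 = 90.133203, r_b2 = 104.271745
tip radii: r_a1 = 103.601148, r_a2 = 116.993520
inv(α') = inv(24.745°) + 2·(+0.119-0.440)·tan α/(51+59) = 0.02632880  ⇒  α' = 23.99397°
a' = a·cos α / cos α' = 214.0600·cos 24.745°/cos 23.99397° = 212.792734
action lengths: √(r_a1²−r_b1²) = 51.080364, √(r_a2²−r_b2²) = 53.055508
base pitch p_b = π·m·cos α = 11.104385
CR = (51.080364 + 53.055508 − 212.792734·sin 23.99397°)/11.104385 = 1.585476
contact ratio ≈ 1.5855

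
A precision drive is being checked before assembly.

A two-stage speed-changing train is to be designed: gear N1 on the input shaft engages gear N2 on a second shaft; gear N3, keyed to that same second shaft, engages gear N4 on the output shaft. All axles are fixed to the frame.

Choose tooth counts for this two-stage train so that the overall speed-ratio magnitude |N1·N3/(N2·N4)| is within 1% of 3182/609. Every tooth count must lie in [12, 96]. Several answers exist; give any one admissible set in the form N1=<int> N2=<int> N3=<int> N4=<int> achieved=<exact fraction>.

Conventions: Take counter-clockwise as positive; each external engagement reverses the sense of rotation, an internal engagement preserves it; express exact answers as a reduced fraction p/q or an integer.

N1=37 N2=21 N3=86 N4=29 achieved=3182/609

topology: fixed-axis compound train — 2 stages, target 3182/609
target = 3182/609 in lowest terms: an exact hit needs N1·N3 = k·3182 and N2·N4 = k·609 for one integer k, every count in [12, 96]; additionally prefer no 1:1 stage (N1 ≠ N2, N3 ≠ N4)
k = 1: N1·N3 = 3182 = 37·86, N2·N4 = 609 = 21·29
achieved = 37·86/(21·29) = 3182/609; |achieved − target| = 0 ≤ 1591/30450 ✓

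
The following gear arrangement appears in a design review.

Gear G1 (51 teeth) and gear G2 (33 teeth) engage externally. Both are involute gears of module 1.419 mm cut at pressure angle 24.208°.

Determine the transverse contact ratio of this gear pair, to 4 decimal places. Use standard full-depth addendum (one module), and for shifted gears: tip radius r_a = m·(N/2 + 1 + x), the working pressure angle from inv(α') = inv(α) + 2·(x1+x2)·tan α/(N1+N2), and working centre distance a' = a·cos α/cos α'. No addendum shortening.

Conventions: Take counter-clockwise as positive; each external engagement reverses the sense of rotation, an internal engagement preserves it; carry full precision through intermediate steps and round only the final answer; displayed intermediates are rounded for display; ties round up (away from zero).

topology: single-mesh involute geometry — m = 1.419, 51T/33T pair
base radii: r_b1 = 33.002539, r_b2 = 21.354584
tip radii: r_a1 = 37.603500, r_a2 = 24.832500
no profile shift: α' = α, a' = a
action lengths: √(r_a1²−r_b1²) = 18.023752, √(r_a2²−r_b2²) = 12.674178
base pitch p_b = π·m·cos α = 4.065903
CR = (18.023752 + 12.674178 − 59.598000·sin 24.20800°)/4.065903 = 1.539571
contact ratio ≈ 1.5396

1.5396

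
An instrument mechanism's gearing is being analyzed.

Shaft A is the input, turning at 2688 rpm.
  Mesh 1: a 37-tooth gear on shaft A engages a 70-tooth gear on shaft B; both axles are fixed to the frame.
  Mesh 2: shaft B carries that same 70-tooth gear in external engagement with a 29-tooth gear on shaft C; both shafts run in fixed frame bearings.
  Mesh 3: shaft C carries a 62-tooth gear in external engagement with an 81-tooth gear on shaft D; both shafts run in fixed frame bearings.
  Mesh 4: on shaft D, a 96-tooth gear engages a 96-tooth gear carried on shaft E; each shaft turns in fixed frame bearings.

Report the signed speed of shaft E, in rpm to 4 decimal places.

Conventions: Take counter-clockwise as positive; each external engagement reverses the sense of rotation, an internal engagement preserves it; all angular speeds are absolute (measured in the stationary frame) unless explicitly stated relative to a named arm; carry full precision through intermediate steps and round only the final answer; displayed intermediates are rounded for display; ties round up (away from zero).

recognized (5 fixed axles, 4 meshes): fixed-axis compound train
mesh 1 [37T→70T]: ω = 2688.0000×37/70 = 1420.8000 rpm, sense flips to −
mesh 2 [70T→29T]: ω = 1420.8000×70/29 = 3429.5172 rpm, sense flips to +
mesh 3 [62T→81T]: ω = 3429.5172×62/81 = 2625.0626 rpm, sense flips to −
mesh 4 [96T→96T]: ω = 2625.0626×96/96 = 2625.0626 rpm, sense flips to +
signed output speed = +2625.0626 rpm

+2625.0626 rpm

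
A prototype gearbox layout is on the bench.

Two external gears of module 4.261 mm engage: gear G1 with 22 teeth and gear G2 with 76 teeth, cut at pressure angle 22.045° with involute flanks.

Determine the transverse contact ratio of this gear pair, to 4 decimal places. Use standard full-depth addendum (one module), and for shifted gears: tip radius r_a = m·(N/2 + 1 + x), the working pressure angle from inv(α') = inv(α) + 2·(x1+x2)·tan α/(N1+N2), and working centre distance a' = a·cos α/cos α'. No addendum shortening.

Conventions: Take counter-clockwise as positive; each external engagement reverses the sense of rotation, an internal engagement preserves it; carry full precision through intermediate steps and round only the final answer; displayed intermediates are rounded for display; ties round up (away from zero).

single-mesh involute tooth geometry (22T engaging 76T at module 4.261)
base radii: r_b1 = 43.444231, r_b2 = 150.080070
tip radii: r_a1 = 51.132000, r_a2 = 166.179000
no profile shift: α' = α, a' = a
action lengths: √(r_a1²−r_b1²) = 26.964425, √(r_a2²−r_b2²) = 71.354275
base pitch p_b = π·m·cos α = 12.407643
CR = (26.964425 + 71.354275 − 208.789000·sin 22.04500°)/12.407643 = 1.608117
contact ratio ≈ 1.6081

1.6081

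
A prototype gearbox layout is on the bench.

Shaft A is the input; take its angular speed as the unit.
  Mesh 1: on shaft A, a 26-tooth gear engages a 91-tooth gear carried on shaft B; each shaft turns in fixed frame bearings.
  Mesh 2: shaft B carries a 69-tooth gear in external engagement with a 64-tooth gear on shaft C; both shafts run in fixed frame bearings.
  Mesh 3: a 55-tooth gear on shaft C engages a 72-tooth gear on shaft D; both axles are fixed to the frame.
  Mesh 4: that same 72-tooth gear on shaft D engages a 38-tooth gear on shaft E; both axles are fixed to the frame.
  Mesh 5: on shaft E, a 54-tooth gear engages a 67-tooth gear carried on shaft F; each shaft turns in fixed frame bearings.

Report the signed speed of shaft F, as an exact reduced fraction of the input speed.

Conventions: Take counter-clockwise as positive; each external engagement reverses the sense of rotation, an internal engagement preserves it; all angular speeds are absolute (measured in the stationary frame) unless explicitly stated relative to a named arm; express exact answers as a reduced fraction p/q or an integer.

-102465/285152

5-mesh fixed-axis compound train (all bearings frame-fixed)
mesh 1 [26T→91T]: |ω|/ω_in = 1×26/91 = 2/7, sense flips to −
mesh 2 [69T→64T]: |ω|/ω_in = (2/7)×69/64 = 69/224, sense flips to +
mesh 3 [55T→72T]: |ω|/ω_in = (69/224)×55/72 = 1265/5376, sense flips to −
mesh 4 [72T→38T]: |ω|/ω_in = (1265/5376)×72/38 = 3795/8512, sense flips to +
mesh 5 [54T→67T]: |ω|/ω_in = (3795/8512)×54/67 = 102465/285152, sense flips to −
signed output speed (× input speed) = -102465/285152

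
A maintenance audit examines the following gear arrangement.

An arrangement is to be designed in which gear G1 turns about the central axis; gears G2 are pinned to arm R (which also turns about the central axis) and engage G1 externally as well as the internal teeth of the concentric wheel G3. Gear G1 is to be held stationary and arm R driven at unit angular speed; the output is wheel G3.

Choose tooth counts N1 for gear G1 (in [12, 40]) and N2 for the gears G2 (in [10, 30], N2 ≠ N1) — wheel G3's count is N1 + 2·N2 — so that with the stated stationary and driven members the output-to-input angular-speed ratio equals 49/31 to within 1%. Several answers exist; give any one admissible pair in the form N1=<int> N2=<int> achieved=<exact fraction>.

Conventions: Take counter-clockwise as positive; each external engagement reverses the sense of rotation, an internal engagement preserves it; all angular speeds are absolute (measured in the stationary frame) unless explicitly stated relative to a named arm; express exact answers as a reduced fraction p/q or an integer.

design class (target 49/31): planetary set
Willis with ω_sun = 0: ω_ring/ω_arm = (N1+N3)/N3; set equal to 49/31  ⇒  N3/N1 = 1/(49/31 − 1) = 31/18
N3 = N1 + 2·N2  ⇒  N2/N1 = (N3/N1 − 1)/2 = (31/18 − 1)/2 = 13/36
smallest multiple with N1 ≥ 12 and N2 ≥ 10: k = 1  ⇒  N1 = 1·36 = 36, N2 = 1·13 = 13 (N1 ≤ 40, N2 ≤ 30, N2 ≠ N1 ✓), N3 = 36 + 2·13 = 62
check: (N1+N3)/N3 with N1 = 36, N3 = 62 gives 49/31; |achieved − target| = 0 ≤ 49/3100 ✓

N1=36 N2=13 achieved=49/31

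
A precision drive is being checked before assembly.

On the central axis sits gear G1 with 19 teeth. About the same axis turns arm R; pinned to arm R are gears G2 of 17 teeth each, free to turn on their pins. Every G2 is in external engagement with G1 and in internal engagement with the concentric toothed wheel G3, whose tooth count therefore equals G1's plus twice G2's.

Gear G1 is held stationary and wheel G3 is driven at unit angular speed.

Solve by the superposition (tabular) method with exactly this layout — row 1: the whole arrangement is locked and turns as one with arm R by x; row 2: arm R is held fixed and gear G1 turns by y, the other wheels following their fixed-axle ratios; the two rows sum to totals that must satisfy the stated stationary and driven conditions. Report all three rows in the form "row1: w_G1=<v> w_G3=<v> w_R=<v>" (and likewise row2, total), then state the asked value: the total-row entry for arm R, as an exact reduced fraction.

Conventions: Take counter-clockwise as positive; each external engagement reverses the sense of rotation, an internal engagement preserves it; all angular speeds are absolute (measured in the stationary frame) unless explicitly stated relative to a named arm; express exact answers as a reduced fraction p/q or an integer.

row1: w_G1=53/72 w_G3=53/72 w_R=53/72
row2: w_G1=-53/72 w_G3=19/72 w_R=0
total: w_G1=0 w_G3=1 w_R=53/72
asked value: 53/72

planetary set (19T centre, 17T on arm, 53T internal) — Willis relation
row 1 — lock + rotate with arm: ω_sun = ω_ring = ω_arm = x
row 2 (arm held, sun turns y): ω_ring = −(19/53)·y, ω_arm = 0
boundary: total ω_sun = x + y = 0 and total ω_ring = x − (19/53)·y = 1  ⇒  y = -53/72, x = 53/72
row 2 ring = −(19/53)·(-53/72) = 19/72
totals (row 1 + row 2): sun 53/72 + (-53/72) = 0, ring 53/72 + 19/72 = 1, arm 53/72 + 0 = 53/72
asked cell (total, arm) = 53/72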